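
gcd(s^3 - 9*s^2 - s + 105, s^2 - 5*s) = s - 5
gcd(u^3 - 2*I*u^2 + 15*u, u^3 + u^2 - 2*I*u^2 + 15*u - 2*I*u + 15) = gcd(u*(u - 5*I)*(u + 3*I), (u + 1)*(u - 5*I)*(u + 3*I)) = u^2 - 2*I*u + 15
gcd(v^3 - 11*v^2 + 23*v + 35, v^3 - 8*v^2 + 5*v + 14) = v^2 - 6*v - 7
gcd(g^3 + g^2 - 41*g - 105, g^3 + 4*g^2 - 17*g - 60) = g^2 + 8*g + 15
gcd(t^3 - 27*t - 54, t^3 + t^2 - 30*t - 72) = t^2 - 3*t - 18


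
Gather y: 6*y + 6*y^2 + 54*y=6*y^2 + 60*y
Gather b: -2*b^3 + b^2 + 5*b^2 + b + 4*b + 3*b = -2*b^3 + 6*b^2 + 8*b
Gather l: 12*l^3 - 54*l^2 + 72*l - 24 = 12*l^3 - 54*l^2 + 72*l - 24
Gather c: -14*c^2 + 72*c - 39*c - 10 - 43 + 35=-14*c^2 + 33*c - 18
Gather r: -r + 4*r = 3*r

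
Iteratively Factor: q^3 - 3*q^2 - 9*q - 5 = (q - 5)*(q^2 + 2*q + 1) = (q - 5)*(q + 1)*(q + 1)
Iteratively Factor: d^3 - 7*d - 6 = (d + 1)*(d^2 - d - 6) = (d - 3)*(d + 1)*(d + 2)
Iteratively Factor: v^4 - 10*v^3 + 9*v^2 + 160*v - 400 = (v - 5)*(v^3 - 5*v^2 - 16*v + 80) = (v - 5)^2*(v^2 - 16) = (v - 5)^2*(v + 4)*(v - 4)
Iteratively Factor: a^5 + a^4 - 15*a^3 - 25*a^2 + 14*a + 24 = (a + 1)*(a^4 - 15*a^2 - 10*a + 24) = (a - 4)*(a + 1)*(a^3 + 4*a^2 + a - 6) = (a - 4)*(a + 1)*(a + 2)*(a^2 + 2*a - 3) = (a - 4)*(a - 1)*(a + 1)*(a + 2)*(a + 3)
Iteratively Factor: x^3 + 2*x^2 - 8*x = (x - 2)*(x^2 + 4*x) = x*(x - 2)*(x + 4)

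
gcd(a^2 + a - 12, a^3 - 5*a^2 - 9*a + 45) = a - 3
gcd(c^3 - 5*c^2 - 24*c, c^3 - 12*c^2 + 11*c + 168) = c^2 - 5*c - 24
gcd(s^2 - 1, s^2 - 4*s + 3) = s - 1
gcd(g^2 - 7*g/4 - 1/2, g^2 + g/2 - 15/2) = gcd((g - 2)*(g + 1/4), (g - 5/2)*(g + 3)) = 1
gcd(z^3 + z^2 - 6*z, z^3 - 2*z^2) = z^2 - 2*z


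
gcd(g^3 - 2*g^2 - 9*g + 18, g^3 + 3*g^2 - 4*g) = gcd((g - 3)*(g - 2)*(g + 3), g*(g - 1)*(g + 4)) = 1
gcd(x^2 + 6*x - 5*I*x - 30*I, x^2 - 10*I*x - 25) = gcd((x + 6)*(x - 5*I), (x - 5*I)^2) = x - 5*I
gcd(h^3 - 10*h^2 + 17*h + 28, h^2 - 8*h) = 1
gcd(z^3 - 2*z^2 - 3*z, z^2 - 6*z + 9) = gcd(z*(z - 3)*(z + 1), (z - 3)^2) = z - 3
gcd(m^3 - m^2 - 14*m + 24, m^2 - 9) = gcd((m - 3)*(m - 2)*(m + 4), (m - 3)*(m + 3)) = m - 3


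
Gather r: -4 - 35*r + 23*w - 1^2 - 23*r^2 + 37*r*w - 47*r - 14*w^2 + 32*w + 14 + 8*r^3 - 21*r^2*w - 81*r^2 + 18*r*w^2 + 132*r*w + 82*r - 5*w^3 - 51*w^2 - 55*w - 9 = 8*r^3 + r^2*(-21*w - 104) + r*(18*w^2 + 169*w) - 5*w^3 - 65*w^2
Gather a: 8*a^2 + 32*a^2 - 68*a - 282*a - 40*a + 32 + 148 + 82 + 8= 40*a^2 - 390*a + 270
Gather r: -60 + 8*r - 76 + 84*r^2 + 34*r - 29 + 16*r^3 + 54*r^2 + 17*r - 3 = 16*r^3 + 138*r^2 + 59*r - 168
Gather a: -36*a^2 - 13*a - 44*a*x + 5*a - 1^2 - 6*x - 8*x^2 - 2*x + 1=-36*a^2 + a*(-44*x - 8) - 8*x^2 - 8*x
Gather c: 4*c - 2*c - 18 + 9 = 2*c - 9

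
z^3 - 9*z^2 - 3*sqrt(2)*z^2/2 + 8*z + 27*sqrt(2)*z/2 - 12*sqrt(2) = (z - 8)*(z - 1)*(z - 3*sqrt(2)/2)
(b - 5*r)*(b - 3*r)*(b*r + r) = b^3*r - 8*b^2*r^2 + b^2*r + 15*b*r^3 - 8*b*r^2 + 15*r^3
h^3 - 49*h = h*(h - 7)*(h + 7)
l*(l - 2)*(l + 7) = l^3 + 5*l^2 - 14*l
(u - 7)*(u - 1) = u^2 - 8*u + 7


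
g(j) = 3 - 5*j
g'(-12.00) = -5.00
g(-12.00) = 63.00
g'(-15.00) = -5.00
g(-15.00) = 78.00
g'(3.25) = -5.00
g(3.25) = -13.25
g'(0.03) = -5.00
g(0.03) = 2.85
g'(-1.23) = -5.00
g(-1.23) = 9.15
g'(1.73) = -5.00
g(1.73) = -5.65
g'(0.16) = -5.00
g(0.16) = 2.20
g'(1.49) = -5.00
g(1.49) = -4.45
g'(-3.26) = -5.00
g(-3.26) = 19.30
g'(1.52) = -5.00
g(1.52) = -4.60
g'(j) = -5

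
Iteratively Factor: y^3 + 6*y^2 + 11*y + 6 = (y + 1)*(y^2 + 5*y + 6) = (y + 1)*(y + 2)*(y + 3)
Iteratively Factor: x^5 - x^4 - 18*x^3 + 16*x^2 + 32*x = (x - 2)*(x^4 + x^3 - 16*x^2 - 16*x) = (x - 2)*(x + 1)*(x^3 - 16*x) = (x - 2)*(x + 1)*(x + 4)*(x^2 - 4*x) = x*(x - 2)*(x + 1)*(x + 4)*(x - 4)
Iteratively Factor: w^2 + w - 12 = (w - 3)*(w + 4)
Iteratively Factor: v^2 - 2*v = (v - 2)*(v)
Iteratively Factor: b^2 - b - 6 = (b + 2)*(b - 3)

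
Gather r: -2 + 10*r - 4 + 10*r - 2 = 20*r - 8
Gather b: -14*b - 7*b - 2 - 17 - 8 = -21*b - 27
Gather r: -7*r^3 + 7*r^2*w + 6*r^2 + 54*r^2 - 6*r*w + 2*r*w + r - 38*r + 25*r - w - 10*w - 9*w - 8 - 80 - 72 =-7*r^3 + r^2*(7*w + 60) + r*(-4*w - 12) - 20*w - 160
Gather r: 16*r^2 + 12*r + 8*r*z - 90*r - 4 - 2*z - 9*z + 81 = 16*r^2 + r*(8*z - 78) - 11*z + 77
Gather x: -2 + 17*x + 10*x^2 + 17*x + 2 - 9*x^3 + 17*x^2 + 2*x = -9*x^3 + 27*x^2 + 36*x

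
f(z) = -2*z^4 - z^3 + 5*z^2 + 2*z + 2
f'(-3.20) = 201.42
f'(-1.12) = -1.72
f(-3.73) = -271.14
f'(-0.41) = -2.05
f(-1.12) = 4.29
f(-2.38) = -25.13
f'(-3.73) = 338.12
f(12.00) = -42454.00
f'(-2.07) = 39.40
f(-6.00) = -2206.00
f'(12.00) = -14134.00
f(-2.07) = -8.57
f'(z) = -8*z^3 - 3*z^2 + 10*z + 2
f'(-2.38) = 69.06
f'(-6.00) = 1562.00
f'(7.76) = -3839.36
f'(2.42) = -104.75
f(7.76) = -7401.00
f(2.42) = -46.65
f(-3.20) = -130.15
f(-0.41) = 2.03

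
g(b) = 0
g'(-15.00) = 0.00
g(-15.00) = 0.00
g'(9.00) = 0.00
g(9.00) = 0.00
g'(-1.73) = 0.00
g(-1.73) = 0.00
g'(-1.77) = 0.00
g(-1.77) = 0.00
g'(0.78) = 0.00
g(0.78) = 0.00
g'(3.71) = 0.00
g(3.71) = 0.00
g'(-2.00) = 0.00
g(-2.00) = 0.00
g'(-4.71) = 0.00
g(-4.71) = 0.00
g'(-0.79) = 0.00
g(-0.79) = 0.00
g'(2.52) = 0.00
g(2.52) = 0.00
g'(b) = 0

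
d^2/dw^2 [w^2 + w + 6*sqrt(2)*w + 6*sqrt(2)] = 2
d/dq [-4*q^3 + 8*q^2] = 4*q*(4 - 3*q)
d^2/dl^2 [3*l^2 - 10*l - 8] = 6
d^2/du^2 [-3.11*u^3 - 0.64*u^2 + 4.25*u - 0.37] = -18.66*u - 1.28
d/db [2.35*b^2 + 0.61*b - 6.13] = 4.7*b + 0.61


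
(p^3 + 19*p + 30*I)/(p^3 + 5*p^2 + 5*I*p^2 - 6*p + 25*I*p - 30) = (p - 5*I)/(p + 5)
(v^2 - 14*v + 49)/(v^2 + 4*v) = (v^2 - 14*v + 49)/(v*(v + 4))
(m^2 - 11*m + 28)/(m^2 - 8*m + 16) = (m - 7)/(m - 4)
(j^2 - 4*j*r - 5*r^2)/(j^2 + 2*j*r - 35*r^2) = (j + r)/(j + 7*r)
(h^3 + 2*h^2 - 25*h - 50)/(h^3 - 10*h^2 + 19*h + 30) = (h^2 + 7*h + 10)/(h^2 - 5*h - 6)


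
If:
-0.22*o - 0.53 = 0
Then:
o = -2.41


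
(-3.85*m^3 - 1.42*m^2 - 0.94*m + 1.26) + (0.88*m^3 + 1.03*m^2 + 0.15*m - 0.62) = -2.97*m^3 - 0.39*m^2 - 0.79*m + 0.64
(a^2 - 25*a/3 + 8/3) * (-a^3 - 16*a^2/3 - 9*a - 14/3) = -a^5 + 3*a^4 + 295*a^3/9 + 505*a^2/9 + 134*a/9 - 112/9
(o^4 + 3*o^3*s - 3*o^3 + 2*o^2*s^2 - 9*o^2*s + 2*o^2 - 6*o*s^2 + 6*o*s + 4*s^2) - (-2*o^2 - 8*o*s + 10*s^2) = o^4 + 3*o^3*s - 3*o^3 + 2*o^2*s^2 - 9*o^2*s + 4*o^2 - 6*o*s^2 + 14*o*s - 6*s^2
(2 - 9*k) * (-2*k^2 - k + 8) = 18*k^3 + 5*k^2 - 74*k + 16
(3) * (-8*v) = -24*v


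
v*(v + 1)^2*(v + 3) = v^4 + 5*v^3 + 7*v^2 + 3*v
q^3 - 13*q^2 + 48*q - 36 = (q - 6)^2*(q - 1)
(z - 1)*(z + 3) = z^2 + 2*z - 3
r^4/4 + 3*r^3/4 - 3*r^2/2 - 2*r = r*(r/4 + 1)*(r - 2)*(r + 1)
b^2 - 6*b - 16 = (b - 8)*(b + 2)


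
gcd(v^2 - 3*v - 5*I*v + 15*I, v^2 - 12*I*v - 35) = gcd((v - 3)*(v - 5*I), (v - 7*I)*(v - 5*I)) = v - 5*I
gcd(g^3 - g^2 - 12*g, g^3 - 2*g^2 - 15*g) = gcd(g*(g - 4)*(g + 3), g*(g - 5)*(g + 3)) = g^2 + 3*g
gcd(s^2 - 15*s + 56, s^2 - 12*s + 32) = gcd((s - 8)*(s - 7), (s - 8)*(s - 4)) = s - 8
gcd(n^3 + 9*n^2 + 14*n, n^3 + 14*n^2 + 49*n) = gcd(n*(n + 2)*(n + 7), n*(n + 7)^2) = n^2 + 7*n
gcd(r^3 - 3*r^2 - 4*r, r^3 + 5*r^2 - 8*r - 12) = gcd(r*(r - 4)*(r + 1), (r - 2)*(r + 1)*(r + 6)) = r + 1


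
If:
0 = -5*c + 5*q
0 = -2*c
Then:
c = 0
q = 0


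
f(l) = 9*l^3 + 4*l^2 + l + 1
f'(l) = 27*l^2 + 8*l + 1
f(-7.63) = -3771.52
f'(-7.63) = 1511.82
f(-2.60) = -132.74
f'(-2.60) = 162.72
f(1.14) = 20.67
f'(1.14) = 45.21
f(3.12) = 316.40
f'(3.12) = 288.79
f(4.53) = 924.25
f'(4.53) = 591.30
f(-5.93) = -1741.02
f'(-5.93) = 903.01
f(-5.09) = -1087.31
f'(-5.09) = 659.80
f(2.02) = 93.52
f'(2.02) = 127.33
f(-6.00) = -1805.00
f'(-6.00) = 925.00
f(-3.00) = -209.00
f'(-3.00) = 220.00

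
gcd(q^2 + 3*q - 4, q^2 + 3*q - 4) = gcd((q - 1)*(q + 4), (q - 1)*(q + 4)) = q^2 + 3*q - 4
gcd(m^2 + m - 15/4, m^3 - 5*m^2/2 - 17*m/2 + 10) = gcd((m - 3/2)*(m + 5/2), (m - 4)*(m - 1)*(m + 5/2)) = m + 5/2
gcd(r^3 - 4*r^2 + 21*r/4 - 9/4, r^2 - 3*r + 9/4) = r^2 - 3*r + 9/4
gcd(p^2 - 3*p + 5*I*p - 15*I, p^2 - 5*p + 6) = p - 3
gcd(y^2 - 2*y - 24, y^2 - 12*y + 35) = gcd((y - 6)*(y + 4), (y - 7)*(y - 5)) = 1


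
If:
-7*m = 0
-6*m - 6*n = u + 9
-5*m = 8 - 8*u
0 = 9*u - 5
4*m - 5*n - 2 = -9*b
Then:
No Solution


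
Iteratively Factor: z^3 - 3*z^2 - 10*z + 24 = (z - 2)*(z^2 - z - 12) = (z - 2)*(z + 3)*(z - 4)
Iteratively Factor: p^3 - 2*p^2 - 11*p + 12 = (p + 3)*(p^2 - 5*p + 4) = (p - 1)*(p + 3)*(p - 4)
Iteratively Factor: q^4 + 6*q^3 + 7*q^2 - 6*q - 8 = (q + 2)*(q^3 + 4*q^2 - q - 4) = (q + 1)*(q + 2)*(q^2 + 3*q - 4) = (q - 1)*(q + 1)*(q + 2)*(q + 4)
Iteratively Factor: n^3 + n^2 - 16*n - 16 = (n + 1)*(n^2 - 16) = (n + 1)*(n + 4)*(n - 4)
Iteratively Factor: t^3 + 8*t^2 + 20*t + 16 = (t + 2)*(t^2 + 6*t + 8) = (t + 2)*(t + 4)*(t + 2)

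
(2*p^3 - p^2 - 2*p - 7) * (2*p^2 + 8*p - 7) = 4*p^5 + 14*p^4 - 26*p^3 - 23*p^2 - 42*p + 49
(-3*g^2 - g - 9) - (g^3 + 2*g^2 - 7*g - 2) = -g^3 - 5*g^2 + 6*g - 7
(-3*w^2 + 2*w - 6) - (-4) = -3*w^2 + 2*w - 2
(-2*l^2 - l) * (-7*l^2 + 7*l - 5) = 14*l^4 - 7*l^3 + 3*l^2 + 5*l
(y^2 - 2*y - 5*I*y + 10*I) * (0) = 0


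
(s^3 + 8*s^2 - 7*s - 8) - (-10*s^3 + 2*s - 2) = 11*s^3 + 8*s^2 - 9*s - 6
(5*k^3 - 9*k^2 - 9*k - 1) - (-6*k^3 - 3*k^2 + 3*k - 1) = 11*k^3 - 6*k^2 - 12*k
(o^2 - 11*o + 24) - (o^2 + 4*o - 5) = 29 - 15*o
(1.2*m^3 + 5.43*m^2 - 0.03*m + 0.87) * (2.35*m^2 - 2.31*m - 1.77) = 2.82*m^5 + 9.9885*m^4 - 14.7378*m^3 - 7.4973*m^2 - 1.9566*m - 1.5399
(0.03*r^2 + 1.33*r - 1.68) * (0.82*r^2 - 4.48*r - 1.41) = 0.0246*r^4 + 0.9562*r^3 - 7.3783*r^2 + 5.6511*r + 2.3688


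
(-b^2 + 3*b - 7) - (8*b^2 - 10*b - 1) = -9*b^2 + 13*b - 6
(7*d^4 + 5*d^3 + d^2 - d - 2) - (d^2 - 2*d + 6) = 7*d^4 + 5*d^3 + d - 8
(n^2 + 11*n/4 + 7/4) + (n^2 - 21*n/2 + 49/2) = 2*n^2 - 31*n/4 + 105/4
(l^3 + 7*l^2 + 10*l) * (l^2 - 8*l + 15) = l^5 - l^4 - 31*l^3 + 25*l^2 + 150*l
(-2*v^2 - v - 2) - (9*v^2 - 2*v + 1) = -11*v^2 + v - 3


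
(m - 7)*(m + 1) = m^2 - 6*m - 7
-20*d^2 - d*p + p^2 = (-5*d + p)*(4*d + p)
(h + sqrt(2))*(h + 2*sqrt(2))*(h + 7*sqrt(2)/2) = h^3 + 13*sqrt(2)*h^2/2 + 25*h + 14*sqrt(2)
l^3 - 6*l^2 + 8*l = l*(l - 4)*(l - 2)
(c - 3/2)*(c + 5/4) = c^2 - c/4 - 15/8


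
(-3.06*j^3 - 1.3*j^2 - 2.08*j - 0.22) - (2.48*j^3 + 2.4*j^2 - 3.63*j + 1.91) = -5.54*j^3 - 3.7*j^2 + 1.55*j - 2.13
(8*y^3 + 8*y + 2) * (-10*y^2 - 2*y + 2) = -80*y^5 - 16*y^4 - 64*y^3 - 36*y^2 + 12*y + 4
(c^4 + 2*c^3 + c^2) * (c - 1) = c^5 + c^4 - c^3 - c^2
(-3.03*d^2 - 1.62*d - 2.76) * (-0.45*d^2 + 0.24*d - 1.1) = 1.3635*d^4 + 0.00180000000000013*d^3 + 4.1862*d^2 + 1.1196*d + 3.036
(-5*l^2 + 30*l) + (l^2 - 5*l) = -4*l^2 + 25*l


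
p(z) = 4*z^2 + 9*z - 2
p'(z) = 8*z + 9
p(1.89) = 29.30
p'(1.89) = 24.12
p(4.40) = 115.04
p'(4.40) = 44.20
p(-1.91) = -4.60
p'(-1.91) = -6.28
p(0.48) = 3.24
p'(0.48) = 12.84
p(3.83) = 91.15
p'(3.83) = 39.64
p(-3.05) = 7.76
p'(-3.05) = -15.40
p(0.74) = 6.85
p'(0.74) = 14.92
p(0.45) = 2.86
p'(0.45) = 12.60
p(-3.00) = 7.00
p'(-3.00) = -15.00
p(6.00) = 196.00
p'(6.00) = 57.00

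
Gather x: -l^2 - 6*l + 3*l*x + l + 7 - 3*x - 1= -l^2 - 5*l + x*(3*l - 3) + 6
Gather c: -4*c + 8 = 8 - 4*c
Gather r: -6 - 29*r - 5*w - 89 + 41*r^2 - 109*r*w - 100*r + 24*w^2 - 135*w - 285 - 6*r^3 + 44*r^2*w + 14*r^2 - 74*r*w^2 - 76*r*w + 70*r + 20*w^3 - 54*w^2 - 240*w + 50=-6*r^3 + r^2*(44*w + 55) + r*(-74*w^2 - 185*w - 59) + 20*w^3 - 30*w^2 - 380*w - 330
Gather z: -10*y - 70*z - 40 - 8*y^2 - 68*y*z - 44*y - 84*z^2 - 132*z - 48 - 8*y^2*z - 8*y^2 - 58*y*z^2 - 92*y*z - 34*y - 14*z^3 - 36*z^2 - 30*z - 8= -16*y^2 - 88*y - 14*z^3 + z^2*(-58*y - 120) + z*(-8*y^2 - 160*y - 232) - 96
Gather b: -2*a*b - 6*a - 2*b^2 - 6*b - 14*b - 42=-6*a - 2*b^2 + b*(-2*a - 20) - 42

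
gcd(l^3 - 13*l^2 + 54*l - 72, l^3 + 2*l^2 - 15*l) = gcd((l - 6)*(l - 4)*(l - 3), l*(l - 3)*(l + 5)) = l - 3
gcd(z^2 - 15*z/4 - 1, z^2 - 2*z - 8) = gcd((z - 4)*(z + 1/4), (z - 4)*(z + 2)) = z - 4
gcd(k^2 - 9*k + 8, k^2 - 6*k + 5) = k - 1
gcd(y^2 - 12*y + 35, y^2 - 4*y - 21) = y - 7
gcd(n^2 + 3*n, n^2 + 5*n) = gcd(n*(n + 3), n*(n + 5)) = n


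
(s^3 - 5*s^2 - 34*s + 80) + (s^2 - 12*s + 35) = s^3 - 4*s^2 - 46*s + 115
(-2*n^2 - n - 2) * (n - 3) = -2*n^3 + 5*n^2 + n + 6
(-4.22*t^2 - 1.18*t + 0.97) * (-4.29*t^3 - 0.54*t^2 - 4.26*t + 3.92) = 18.1038*t^5 + 7.341*t^4 + 14.4531*t^3 - 12.0394*t^2 - 8.7578*t + 3.8024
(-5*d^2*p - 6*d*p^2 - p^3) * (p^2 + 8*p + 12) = -5*d^2*p^3 - 40*d^2*p^2 - 60*d^2*p - 6*d*p^4 - 48*d*p^3 - 72*d*p^2 - p^5 - 8*p^4 - 12*p^3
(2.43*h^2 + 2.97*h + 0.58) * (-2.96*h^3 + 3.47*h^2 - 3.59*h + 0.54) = -7.1928*h^5 - 0.3591*h^4 - 0.134599999999999*h^3 - 7.3375*h^2 - 0.4784*h + 0.3132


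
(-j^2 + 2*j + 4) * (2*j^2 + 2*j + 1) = -2*j^4 + 2*j^3 + 11*j^2 + 10*j + 4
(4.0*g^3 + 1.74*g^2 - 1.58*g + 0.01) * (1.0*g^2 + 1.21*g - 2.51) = 4.0*g^5 + 6.58*g^4 - 9.5146*g^3 - 6.2692*g^2 + 3.9779*g - 0.0251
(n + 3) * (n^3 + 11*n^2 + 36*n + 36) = n^4 + 14*n^3 + 69*n^2 + 144*n + 108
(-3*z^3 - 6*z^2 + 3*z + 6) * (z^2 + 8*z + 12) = -3*z^5 - 30*z^4 - 81*z^3 - 42*z^2 + 84*z + 72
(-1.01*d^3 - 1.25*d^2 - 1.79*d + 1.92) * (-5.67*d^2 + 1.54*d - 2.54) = 5.7267*d^5 + 5.5321*d^4 + 10.7897*d^3 - 10.468*d^2 + 7.5034*d - 4.8768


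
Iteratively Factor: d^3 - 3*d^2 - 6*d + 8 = (d + 2)*(d^2 - 5*d + 4) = (d - 4)*(d + 2)*(d - 1)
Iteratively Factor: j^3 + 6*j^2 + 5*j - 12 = (j + 4)*(j^2 + 2*j - 3) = (j - 1)*(j + 4)*(j + 3)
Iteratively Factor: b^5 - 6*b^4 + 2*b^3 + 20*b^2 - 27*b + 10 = (b - 1)*(b^4 - 5*b^3 - 3*b^2 + 17*b - 10) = (b - 1)^2*(b^3 - 4*b^2 - 7*b + 10) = (b - 1)^2*(b + 2)*(b^2 - 6*b + 5) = (b - 5)*(b - 1)^2*(b + 2)*(b - 1)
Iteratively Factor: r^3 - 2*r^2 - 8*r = (r)*(r^2 - 2*r - 8) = r*(r + 2)*(r - 4)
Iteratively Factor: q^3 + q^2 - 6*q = (q)*(q^2 + q - 6) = q*(q + 3)*(q - 2)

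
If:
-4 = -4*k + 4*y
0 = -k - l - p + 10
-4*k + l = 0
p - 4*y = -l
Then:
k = 14/5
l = 56/5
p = -4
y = 9/5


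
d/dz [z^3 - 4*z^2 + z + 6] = 3*z^2 - 8*z + 1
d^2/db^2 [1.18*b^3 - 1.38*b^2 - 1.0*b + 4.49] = 7.08*b - 2.76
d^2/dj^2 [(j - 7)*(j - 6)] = 2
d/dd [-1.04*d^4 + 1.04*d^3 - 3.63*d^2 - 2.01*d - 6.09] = -4.16*d^3 + 3.12*d^2 - 7.26*d - 2.01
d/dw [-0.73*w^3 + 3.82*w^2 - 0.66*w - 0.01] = -2.19*w^2 + 7.64*w - 0.66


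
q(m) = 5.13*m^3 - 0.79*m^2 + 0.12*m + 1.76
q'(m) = 15.39*m^2 - 1.58*m + 0.12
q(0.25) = 1.82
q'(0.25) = 0.69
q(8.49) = 3085.19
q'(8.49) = 1096.02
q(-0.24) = 1.61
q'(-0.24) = 1.39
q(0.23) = 1.81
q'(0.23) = 0.57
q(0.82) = 4.16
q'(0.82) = 9.17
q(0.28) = 1.84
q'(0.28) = 0.88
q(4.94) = 601.51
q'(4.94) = 367.89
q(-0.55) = 0.60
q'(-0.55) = 5.64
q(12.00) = 8754.08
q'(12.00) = 2197.32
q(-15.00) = -17491.54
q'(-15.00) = 3486.57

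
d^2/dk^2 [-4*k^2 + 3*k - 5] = -8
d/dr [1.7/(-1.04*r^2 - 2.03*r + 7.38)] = (3.536*r + 3.451)/(1.04*r^2 + 2.03*r - 7.38)^2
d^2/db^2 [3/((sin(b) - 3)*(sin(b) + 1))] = (-18*sin(b) - 12*cos(b)^2 + 54)*cos(b)^2/((sin(b) - 3)^3*(sin(b) + 1)^3)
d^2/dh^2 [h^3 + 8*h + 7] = 6*h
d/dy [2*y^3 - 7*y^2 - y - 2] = 6*y^2 - 14*y - 1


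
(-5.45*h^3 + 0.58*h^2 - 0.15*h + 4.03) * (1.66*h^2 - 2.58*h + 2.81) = -9.047*h^5 + 15.0238*h^4 - 17.0599*h^3 + 8.7066*h^2 - 10.8189*h + 11.3243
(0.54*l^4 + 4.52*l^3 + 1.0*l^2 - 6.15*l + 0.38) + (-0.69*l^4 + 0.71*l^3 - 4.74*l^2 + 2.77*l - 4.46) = -0.15*l^4 + 5.23*l^3 - 3.74*l^2 - 3.38*l - 4.08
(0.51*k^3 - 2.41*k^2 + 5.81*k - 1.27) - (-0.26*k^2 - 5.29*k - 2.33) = 0.51*k^3 - 2.15*k^2 + 11.1*k + 1.06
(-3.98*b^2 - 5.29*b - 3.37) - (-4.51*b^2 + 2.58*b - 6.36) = 0.53*b^2 - 7.87*b + 2.99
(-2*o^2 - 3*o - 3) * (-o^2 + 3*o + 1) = 2*o^4 - 3*o^3 - 8*o^2 - 12*o - 3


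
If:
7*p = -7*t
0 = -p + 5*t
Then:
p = 0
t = 0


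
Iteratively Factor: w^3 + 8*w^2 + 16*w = (w)*(w^2 + 8*w + 16) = w*(w + 4)*(w + 4)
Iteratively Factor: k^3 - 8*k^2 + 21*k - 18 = (k - 3)*(k^2 - 5*k + 6) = (k - 3)^2*(k - 2)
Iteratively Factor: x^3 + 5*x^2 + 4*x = (x + 4)*(x^2 + x) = x*(x + 4)*(x + 1)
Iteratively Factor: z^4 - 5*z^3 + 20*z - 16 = (z + 2)*(z^3 - 7*z^2 + 14*z - 8) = (z - 1)*(z + 2)*(z^2 - 6*z + 8) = (z - 4)*(z - 1)*(z + 2)*(z - 2)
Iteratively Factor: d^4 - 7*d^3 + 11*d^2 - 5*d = (d - 1)*(d^3 - 6*d^2 + 5*d) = d*(d - 1)*(d^2 - 6*d + 5) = d*(d - 5)*(d - 1)*(d - 1)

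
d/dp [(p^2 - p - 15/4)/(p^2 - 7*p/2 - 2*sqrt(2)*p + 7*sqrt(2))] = (4*(2*p - 1)*(2*p^2 - 7*p - 4*sqrt(2)*p + 14*sqrt(2)) - (-4*p + 4*sqrt(2) + 7)*(-4*p^2 + 4*p + 15))/(2*(2*p^2 - 7*p - 4*sqrt(2)*p + 14*sqrt(2))^2)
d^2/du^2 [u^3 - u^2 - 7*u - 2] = 6*u - 2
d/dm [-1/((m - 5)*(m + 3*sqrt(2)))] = (2*m - 5 + 3*sqrt(2))/((m - 5)^2*(m + 3*sqrt(2))^2)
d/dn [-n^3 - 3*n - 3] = -3*n^2 - 3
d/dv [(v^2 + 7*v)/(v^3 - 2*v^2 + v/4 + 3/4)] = 4*(-4*v^4 - 56*v^3 + 57*v^2 + 6*v + 21)/(16*v^6 - 64*v^5 + 72*v^4 + 8*v^3 - 47*v^2 + 6*v + 9)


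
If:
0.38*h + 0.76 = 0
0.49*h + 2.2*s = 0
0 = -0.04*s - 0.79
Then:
No Solution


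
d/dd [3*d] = 3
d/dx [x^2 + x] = 2*x + 1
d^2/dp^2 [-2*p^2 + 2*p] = -4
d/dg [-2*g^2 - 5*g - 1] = -4*g - 5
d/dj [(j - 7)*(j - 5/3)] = 2*j - 26/3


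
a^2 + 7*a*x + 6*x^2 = (a + x)*(a + 6*x)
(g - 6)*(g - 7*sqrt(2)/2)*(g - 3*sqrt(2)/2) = g^3 - 5*sqrt(2)*g^2 - 6*g^2 + 21*g/2 + 30*sqrt(2)*g - 63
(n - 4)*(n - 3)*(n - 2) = n^3 - 9*n^2 + 26*n - 24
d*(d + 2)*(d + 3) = d^3 + 5*d^2 + 6*d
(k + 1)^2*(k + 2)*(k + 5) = k^4 + 9*k^3 + 25*k^2 + 27*k + 10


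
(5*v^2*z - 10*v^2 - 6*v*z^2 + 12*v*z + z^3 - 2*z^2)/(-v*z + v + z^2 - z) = (-5*v*z + 10*v + z^2 - 2*z)/(z - 1)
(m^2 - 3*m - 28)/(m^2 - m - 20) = (m - 7)/(m - 5)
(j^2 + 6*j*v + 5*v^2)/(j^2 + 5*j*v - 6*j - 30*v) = (j + v)/(j - 6)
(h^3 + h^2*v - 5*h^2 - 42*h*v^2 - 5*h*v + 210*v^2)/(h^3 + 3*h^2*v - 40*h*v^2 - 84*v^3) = (h - 5)/(h + 2*v)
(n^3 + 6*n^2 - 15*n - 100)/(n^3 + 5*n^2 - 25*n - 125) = (n - 4)/(n - 5)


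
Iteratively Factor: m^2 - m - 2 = (m - 2)*(m + 1)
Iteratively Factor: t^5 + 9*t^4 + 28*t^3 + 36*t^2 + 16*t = (t + 2)*(t^4 + 7*t^3 + 14*t^2 + 8*t) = (t + 2)^2*(t^3 + 5*t^2 + 4*t) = (t + 1)*(t + 2)^2*(t^2 + 4*t) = t*(t + 1)*(t + 2)^2*(t + 4)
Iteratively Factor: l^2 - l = (l - 1)*(l)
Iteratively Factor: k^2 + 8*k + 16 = (k + 4)*(k + 4)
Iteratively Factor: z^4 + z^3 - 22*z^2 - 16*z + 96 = (z - 2)*(z^3 + 3*z^2 - 16*z - 48) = (z - 2)*(z + 3)*(z^2 - 16) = (z - 2)*(z + 3)*(z + 4)*(z - 4)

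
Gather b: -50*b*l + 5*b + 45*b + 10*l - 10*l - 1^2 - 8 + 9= b*(50 - 50*l)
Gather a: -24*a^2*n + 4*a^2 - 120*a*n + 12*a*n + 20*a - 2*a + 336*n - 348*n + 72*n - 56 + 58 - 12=a^2*(4 - 24*n) + a*(18 - 108*n) + 60*n - 10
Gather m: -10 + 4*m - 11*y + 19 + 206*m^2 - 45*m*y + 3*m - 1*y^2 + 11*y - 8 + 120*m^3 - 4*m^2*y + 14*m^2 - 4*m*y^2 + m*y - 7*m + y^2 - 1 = 120*m^3 + m^2*(220 - 4*y) + m*(-4*y^2 - 44*y)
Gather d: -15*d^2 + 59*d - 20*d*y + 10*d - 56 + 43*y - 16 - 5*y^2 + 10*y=-15*d^2 + d*(69 - 20*y) - 5*y^2 + 53*y - 72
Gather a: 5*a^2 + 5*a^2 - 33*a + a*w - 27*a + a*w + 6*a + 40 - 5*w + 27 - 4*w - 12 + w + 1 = 10*a^2 + a*(2*w - 54) - 8*w + 56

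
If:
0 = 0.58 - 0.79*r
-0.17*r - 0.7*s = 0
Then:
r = 0.73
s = -0.18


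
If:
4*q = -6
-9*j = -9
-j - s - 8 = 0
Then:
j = 1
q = -3/2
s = -9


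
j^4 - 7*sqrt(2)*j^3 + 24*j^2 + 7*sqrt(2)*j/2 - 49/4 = (j - 7*sqrt(2)/2)^2*(j - sqrt(2)/2)*(j + sqrt(2)/2)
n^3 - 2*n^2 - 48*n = n*(n - 8)*(n + 6)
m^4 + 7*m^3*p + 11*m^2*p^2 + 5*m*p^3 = m*(m + p)^2*(m + 5*p)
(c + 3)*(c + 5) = c^2 + 8*c + 15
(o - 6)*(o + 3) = o^2 - 3*o - 18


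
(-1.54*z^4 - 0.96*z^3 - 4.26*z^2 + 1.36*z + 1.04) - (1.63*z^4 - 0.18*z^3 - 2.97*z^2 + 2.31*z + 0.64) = -3.17*z^4 - 0.78*z^3 - 1.29*z^2 - 0.95*z + 0.4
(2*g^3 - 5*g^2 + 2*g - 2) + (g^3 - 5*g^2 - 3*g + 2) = 3*g^3 - 10*g^2 - g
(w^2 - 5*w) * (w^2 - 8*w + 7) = w^4 - 13*w^3 + 47*w^2 - 35*w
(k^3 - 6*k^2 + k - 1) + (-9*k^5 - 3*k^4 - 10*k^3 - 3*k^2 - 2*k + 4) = -9*k^5 - 3*k^4 - 9*k^3 - 9*k^2 - k + 3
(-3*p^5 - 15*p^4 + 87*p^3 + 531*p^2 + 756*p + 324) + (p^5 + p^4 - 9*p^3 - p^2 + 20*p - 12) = -2*p^5 - 14*p^4 + 78*p^3 + 530*p^2 + 776*p + 312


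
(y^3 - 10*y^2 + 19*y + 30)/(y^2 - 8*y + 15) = (y^2 - 5*y - 6)/(y - 3)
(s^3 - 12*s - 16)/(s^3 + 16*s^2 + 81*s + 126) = (s^3 - 12*s - 16)/(s^3 + 16*s^2 + 81*s + 126)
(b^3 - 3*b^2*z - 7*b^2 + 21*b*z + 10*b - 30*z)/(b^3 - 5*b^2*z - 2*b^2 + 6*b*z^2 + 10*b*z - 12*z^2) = (5 - b)/(-b + 2*z)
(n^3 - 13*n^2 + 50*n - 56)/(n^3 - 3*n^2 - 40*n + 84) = (n - 4)/(n + 6)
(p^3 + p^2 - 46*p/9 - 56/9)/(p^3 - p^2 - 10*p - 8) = (p^2 - p - 28/9)/(p^2 - 3*p - 4)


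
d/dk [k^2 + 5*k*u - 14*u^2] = 2*k + 5*u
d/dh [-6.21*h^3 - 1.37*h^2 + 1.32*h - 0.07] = -18.63*h^2 - 2.74*h + 1.32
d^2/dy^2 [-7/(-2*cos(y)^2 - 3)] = 28*(-4*sin(y)^4 - 4*sin(y)^2 + 5)/(cos(2*y) + 4)^3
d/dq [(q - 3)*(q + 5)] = 2*q + 2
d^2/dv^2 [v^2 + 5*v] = 2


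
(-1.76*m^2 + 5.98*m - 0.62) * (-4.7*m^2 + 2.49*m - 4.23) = 8.272*m^4 - 32.4884*m^3 + 25.249*m^2 - 26.8392*m + 2.6226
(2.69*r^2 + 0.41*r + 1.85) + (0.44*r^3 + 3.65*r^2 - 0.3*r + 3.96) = 0.44*r^3 + 6.34*r^2 + 0.11*r + 5.81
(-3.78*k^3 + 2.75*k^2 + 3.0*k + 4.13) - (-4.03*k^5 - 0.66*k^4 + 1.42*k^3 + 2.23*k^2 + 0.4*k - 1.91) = 4.03*k^5 + 0.66*k^4 - 5.2*k^3 + 0.52*k^2 + 2.6*k + 6.04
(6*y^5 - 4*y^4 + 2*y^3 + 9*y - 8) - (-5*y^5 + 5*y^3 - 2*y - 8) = 11*y^5 - 4*y^4 - 3*y^3 + 11*y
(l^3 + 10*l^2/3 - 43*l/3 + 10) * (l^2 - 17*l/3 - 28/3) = l^5 - 7*l^4/3 - 383*l^3/9 + 541*l^2/9 + 694*l/9 - 280/3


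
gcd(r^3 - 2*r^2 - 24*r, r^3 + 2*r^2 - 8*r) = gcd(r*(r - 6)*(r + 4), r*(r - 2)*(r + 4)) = r^2 + 4*r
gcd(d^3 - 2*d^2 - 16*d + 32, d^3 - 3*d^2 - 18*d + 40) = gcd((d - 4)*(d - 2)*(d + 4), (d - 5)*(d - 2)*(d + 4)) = d^2 + 2*d - 8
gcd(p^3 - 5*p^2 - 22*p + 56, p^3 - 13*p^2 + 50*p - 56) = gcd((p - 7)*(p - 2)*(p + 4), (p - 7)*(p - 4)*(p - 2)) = p^2 - 9*p + 14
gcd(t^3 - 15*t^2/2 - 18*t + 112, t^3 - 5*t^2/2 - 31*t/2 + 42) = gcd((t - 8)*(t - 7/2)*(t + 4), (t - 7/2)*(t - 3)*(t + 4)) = t^2 + t/2 - 14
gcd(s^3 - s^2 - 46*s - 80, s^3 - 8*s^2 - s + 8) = s - 8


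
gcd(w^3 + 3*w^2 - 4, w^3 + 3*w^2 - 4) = w^3 + 3*w^2 - 4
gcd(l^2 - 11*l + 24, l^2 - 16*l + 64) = l - 8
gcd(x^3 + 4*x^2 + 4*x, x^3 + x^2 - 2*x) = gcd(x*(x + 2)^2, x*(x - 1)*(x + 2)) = x^2 + 2*x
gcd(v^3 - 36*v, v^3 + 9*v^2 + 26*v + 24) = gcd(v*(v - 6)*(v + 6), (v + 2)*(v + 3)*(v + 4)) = 1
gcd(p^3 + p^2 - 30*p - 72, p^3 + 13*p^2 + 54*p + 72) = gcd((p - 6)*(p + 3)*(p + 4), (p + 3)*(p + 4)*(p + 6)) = p^2 + 7*p + 12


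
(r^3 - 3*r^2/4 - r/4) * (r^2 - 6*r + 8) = r^5 - 27*r^4/4 + 49*r^3/4 - 9*r^2/2 - 2*r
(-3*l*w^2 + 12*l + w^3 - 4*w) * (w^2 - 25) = -3*l*w^4 + 87*l*w^2 - 300*l + w^5 - 29*w^3 + 100*w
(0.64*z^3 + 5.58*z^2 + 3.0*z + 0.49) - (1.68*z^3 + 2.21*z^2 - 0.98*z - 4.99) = -1.04*z^3 + 3.37*z^2 + 3.98*z + 5.48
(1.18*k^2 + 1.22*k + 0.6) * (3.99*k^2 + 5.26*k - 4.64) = 4.7082*k^4 + 11.0746*k^3 + 3.336*k^2 - 2.5048*k - 2.784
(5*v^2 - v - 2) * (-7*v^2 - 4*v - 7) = -35*v^4 - 13*v^3 - 17*v^2 + 15*v + 14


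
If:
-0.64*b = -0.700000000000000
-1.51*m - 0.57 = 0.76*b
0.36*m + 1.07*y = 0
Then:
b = 1.09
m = -0.93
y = 0.31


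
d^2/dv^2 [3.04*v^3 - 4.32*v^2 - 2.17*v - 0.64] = 18.24*v - 8.64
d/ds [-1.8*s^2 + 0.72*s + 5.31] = 0.72 - 3.6*s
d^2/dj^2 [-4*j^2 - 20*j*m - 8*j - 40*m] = -8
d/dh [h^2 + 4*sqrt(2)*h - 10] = 2*h + 4*sqrt(2)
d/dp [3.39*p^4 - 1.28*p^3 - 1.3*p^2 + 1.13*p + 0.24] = 13.56*p^3 - 3.84*p^2 - 2.6*p + 1.13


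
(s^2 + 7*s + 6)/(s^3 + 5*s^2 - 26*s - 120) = (s + 1)/(s^2 - s - 20)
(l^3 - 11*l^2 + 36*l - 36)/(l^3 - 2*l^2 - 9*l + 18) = (l - 6)/(l + 3)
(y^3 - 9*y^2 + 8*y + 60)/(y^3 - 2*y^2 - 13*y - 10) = (y - 6)/(y + 1)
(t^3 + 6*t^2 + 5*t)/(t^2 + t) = t + 5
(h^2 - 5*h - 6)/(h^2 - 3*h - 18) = (h + 1)/(h + 3)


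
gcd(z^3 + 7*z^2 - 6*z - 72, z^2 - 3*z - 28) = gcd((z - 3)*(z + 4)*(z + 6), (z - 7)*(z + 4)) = z + 4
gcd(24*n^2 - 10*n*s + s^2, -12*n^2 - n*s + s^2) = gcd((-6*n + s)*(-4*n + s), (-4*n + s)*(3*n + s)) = -4*n + s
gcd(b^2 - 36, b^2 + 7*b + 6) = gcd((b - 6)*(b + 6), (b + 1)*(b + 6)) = b + 6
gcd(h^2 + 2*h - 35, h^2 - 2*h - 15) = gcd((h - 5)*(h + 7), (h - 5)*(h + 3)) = h - 5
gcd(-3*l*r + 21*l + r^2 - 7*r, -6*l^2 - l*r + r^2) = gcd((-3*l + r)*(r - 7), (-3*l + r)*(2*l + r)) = -3*l + r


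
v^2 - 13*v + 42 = (v - 7)*(v - 6)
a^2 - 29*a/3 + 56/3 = (a - 7)*(a - 8/3)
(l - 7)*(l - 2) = l^2 - 9*l + 14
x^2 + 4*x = x*(x + 4)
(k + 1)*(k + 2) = k^2 + 3*k + 2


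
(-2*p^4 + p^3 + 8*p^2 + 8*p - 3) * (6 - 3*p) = 6*p^5 - 15*p^4 - 18*p^3 + 24*p^2 + 57*p - 18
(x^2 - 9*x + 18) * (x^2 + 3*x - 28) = x^4 - 6*x^3 - 37*x^2 + 306*x - 504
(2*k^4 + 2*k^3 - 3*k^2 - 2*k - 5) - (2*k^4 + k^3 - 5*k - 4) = k^3 - 3*k^2 + 3*k - 1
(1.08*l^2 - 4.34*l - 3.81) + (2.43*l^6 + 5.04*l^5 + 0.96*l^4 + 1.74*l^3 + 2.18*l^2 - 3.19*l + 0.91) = 2.43*l^6 + 5.04*l^5 + 0.96*l^4 + 1.74*l^3 + 3.26*l^2 - 7.53*l - 2.9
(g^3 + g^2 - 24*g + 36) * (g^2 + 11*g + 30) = g^5 + 12*g^4 + 17*g^3 - 198*g^2 - 324*g + 1080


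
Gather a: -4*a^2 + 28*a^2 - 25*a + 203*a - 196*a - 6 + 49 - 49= 24*a^2 - 18*a - 6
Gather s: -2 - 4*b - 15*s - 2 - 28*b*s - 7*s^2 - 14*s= -4*b - 7*s^2 + s*(-28*b - 29) - 4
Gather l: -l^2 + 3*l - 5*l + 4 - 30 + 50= -l^2 - 2*l + 24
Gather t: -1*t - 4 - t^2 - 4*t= -t^2 - 5*t - 4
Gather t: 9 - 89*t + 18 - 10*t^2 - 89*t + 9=-10*t^2 - 178*t + 36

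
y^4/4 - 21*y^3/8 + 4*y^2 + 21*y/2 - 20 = (y/4 + 1/2)*(y - 8)*(y - 5/2)*(y - 2)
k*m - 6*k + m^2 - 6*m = (k + m)*(m - 6)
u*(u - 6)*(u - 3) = u^3 - 9*u^2 + 18*u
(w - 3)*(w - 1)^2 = w^3 - 5*w^2 + 7*w - 3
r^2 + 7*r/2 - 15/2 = (r - 3/2)*(r + 5)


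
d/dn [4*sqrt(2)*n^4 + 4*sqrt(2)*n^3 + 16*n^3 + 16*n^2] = 4*n*(4*sqrt(2)*n^2 + 3*sqrt(2)*n + 12*n + 8)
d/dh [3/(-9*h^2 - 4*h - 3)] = 6*(9*h + 2)/(9*h^2 + 4*h + 3)^2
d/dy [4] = 0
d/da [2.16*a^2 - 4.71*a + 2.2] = 4.32*a - 4.71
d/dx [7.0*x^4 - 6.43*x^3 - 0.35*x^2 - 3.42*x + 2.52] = 28.0*x^3 - 19.29*x^2 - 0.7*x - 3.42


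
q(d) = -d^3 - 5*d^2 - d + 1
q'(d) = -3*d^2 - 10*d - 1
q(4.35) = -180.28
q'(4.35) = -101.27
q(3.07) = -78.13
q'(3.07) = -59.97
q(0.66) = -2.13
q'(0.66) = -8.91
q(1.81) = -23.12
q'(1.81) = -28.93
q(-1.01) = -2.06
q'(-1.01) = 6.04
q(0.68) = -2.31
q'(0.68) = -9.19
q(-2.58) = -12.53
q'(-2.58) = 4.83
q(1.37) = -12.33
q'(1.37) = -20.33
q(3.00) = -74.00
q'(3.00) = -58.00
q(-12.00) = 1021.00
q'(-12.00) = -313.00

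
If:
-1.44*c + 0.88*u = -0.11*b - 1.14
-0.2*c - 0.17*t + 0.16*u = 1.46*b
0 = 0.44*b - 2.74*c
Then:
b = 7.25827814569536*u + 9.40276941601445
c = 1.16556291390728*u + 1.50993377483444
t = -62.7658745617452*u - 82.5295888373411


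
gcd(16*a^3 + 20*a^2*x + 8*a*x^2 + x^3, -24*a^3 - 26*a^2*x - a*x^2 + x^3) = 4*a + x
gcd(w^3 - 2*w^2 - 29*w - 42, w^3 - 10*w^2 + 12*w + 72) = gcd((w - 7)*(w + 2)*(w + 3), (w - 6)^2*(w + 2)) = w + 2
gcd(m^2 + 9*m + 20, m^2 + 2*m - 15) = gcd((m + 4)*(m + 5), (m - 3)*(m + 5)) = m + 5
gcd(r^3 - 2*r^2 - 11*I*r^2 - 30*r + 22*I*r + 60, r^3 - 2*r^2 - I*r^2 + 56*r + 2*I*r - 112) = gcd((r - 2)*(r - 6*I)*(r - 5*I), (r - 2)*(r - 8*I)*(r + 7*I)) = r - 2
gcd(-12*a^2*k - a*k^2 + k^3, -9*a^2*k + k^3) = 3*a*k + k^2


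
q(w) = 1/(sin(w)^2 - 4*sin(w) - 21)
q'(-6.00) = 0.01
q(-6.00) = -0.05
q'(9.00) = -0.00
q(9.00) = -0.04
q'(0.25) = 0.01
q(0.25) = -0.05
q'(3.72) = -0.01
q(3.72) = -0.05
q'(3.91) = -0.01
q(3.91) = -0.06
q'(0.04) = 0.01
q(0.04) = -0.05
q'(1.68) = -0.00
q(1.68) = -0.04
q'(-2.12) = -0.01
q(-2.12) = -0.06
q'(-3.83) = -0.00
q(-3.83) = -0.04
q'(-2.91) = -0.01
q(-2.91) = -0.05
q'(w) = (-2*sin(w)*cos(w) + 4*cos(w))/(sin(w)^2 - 4*sin(w) - 21)^2 = 2*(2 - sin(w))*cos(w)/((sin(w) - 7)^2*(sin(w) + 3)^2)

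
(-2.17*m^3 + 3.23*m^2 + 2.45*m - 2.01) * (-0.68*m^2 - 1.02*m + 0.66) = 1.4756*m^5 + 0.0169999999999999*m^4 - 6.3928*m^3 + 0.9996*m^2 + 3.6672*m - 1.3266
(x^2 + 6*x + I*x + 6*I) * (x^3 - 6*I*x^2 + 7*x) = x^5 + 6*x^4 - 5*I*x^4 + 13*x^3 - 30*I*x^3 + 78*x^2 + 7*I*x^2 + 42*I*x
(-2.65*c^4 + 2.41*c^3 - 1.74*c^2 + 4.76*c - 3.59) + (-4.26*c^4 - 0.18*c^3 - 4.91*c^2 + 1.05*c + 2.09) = -6.91*c^4 + 2.23*c^3 - 6.65*c^2 + 5.81*c - 1.5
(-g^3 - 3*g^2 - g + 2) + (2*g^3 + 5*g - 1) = g^3 - 3*g^2 + 4*g + 1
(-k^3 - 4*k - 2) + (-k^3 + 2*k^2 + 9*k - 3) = -2*k^3 + 2*k^2 + 5*k - 5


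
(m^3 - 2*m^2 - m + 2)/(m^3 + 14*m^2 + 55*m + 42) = (m^2 - 3*m + 2)/(m^2 + 13*m + 42)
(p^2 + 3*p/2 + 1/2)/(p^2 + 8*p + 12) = (2*p^2 + 3*p + 1)/(2*(p^2 + 8*p + 12))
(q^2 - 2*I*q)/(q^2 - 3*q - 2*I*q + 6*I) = q/(q - 3)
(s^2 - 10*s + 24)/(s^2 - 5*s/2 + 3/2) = 2*(s^2 - 10*s + 24)/(2*s^2 - 5*s + 3)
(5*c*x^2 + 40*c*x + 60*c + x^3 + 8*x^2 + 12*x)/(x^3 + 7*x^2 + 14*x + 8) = (5*c*x + 30*c + x^2 + 6*x)/(x^2 + 5*x + 4)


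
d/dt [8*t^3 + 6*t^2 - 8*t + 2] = 24*t^2 + 12*t - 8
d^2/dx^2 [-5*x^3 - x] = -30*x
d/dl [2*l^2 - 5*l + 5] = 4*l - 5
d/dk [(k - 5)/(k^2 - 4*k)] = (-k^2 + 10*k - 20)/(k^2*(k^2 - 8*k + 16))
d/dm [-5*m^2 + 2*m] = 2 - 10*m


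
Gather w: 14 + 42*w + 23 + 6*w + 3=48*w + 40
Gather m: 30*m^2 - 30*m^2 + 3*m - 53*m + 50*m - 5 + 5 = 0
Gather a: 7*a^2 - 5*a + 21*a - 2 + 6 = 7*a^2 + 16*a + 4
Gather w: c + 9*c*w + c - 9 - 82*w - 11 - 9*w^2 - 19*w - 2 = 2*c - 9*w^2 + w*(9*c - 101) - 22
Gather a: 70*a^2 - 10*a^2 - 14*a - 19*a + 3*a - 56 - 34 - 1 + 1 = 60*a^2 - 30*a - 90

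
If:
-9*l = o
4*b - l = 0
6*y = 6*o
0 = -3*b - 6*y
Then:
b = 0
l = 0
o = 0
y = 0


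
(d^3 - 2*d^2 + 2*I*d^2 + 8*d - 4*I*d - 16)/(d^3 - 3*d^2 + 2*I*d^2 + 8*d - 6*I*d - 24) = (d - 2)/(d - 3)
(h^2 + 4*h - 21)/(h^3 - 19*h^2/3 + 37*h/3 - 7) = 3*(h + 7)/(3*h^2 - 10*h + 7)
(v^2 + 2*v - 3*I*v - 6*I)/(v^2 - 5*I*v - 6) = (v + 2)/(v - 2*I)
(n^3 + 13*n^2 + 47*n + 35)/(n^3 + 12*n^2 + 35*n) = (n + 1)/n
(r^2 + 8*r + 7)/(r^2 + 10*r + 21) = (r + 1)/(r + 3)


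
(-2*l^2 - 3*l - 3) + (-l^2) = -3*l^2 - 3*l - 3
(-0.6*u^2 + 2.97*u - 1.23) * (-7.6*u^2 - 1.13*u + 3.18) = 4.56*u^4 - 21.894*u^3 + 4.0839*u^2 + 10.8345*u - 3.9114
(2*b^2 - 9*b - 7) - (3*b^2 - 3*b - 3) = -b^2 - 6*b - 4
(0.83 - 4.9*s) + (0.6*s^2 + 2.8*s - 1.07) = 0.6*s^2 - 2.1*s - 0.24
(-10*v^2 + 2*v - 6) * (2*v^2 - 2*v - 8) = -20*v^4 + 24*v^3 + 64*v^2 - 4*v + 48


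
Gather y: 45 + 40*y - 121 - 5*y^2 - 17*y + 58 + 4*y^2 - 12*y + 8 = -y^2 + 11*y - 10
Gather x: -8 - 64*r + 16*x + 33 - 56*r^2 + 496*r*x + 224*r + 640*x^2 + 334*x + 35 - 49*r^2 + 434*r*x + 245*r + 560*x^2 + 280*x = -105*r^2 + 405*r + 1200*x^2 + x*(930*r + 630) + 60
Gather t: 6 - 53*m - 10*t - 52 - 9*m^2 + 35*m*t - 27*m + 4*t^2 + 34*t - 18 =-9*m^2 - 80*m + 4*t^2 + t*(35*m + 24) - 64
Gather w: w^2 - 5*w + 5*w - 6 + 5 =w^2 - 1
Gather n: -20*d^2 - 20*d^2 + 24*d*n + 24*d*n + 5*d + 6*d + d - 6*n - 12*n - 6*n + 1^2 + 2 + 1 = -40*d^2 + 12*d + n*(48*d - 24) + 4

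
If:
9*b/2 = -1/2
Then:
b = -1/9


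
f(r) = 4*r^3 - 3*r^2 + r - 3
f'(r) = 12*r^2 - 6*r + 1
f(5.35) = 529.00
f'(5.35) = 312.37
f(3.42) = 125.34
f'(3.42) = 120.84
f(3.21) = 101.60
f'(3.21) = 105.39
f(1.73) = 10.46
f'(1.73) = 26.53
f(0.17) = -2.90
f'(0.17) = 0.33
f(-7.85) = -2130.66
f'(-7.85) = 787.57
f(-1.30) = -18.16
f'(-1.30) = 29.08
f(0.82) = -1.99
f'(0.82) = 4.15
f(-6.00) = -981.00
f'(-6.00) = 469.00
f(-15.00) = -14193.00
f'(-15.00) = 2791.00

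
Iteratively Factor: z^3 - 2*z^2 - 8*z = (z)*(z^2 - 2*z - 8) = z*(z + 2)*(z - 4)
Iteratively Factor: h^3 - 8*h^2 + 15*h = (h - 3)*(h^2 - 5*h) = h*(h - 3)*(h - 5)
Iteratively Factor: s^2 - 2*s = (s - 2)*(s)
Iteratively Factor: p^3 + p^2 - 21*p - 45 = (p + 3)*(p^2 - 2*p - 15) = (p - 5)*(p + 3)*(p + 3)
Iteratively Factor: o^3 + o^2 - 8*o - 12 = (o + 2)*(o^2 - o - 6) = (o - 3)*(o + 2)*(o + 2)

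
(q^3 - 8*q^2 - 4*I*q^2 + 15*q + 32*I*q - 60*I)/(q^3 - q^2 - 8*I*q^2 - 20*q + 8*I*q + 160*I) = (q^2 + q*(-3 - 4*I) + 12*I)/(q^2 + q*(4 - 8*I) - 32*I)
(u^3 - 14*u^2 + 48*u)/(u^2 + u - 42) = u*(u - 8)/(u + 7)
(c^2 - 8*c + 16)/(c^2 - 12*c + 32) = (c - 4)/(c - 8)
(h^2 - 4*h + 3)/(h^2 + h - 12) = (h - 1)/(h + 4)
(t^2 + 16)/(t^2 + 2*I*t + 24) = (t + 4*I)/(t + 6*I)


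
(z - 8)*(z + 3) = z^2 - 5*z - 24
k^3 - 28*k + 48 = (k - 4)*(k - 2)*(k + 6)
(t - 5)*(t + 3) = t^2 - 2*t - 15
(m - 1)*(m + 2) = m^2 + m - 2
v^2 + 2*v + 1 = (v + 1)^2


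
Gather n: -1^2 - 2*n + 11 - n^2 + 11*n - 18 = -n^2 + 9*n - 8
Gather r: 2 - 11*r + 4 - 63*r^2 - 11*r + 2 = -63*r^2 - 22*r + 8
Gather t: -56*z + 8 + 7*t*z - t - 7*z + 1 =t*(7*z - 1) - 63*z + 9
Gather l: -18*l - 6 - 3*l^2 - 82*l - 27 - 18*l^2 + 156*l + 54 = -21*l^2 + 56*l + 21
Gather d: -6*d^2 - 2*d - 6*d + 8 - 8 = -6*d^2 - 8*d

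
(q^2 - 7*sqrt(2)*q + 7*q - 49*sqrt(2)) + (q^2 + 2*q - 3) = 2*q^2 - 7*sqrt(2)*q + 9*q - 49*sqrt(2) - 3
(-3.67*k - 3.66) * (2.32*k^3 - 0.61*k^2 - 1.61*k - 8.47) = -8.5144*k^4 - 6.2525*k^3 + 8.1413*k^2 + 36.9775*k + 31.0002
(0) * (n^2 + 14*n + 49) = 0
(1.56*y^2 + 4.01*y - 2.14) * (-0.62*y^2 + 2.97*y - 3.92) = -0.9672*y^4 + 2.147*y^3 + 7.1213*y^2 - 22.075*y + 8.3888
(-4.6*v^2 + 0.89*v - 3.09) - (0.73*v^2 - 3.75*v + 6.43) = -5.33*v^2 + 4.64*v - 9.52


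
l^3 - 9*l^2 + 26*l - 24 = (l - 4)*(l - 3)*(l - 2)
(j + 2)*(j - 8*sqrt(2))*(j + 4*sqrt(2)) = j^3 - 4*sqrt(2)*j^2 + 2*j^2 - 64*j - 8*sqrt(2)*j - 128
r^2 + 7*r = r*(r + 7)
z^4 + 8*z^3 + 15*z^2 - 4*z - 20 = (z - 1)*(z + 2)^2*(z + 5)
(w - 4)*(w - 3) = w^2 - 7*w + 12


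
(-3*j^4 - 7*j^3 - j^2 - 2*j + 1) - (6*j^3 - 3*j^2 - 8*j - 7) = -3*j^4 - 13*j^3 + 2*j^2 + 6*j + 8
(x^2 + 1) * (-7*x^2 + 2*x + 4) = -7*x^4 + 2*x^3 - 3*x^2 + 2*x + 4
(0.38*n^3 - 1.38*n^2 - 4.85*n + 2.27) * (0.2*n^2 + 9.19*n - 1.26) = 0.076*n^5 + 3.2162*n^4 - 14.131*n^3 - 42.3787*n^2 + 26.9723*n - 2.8602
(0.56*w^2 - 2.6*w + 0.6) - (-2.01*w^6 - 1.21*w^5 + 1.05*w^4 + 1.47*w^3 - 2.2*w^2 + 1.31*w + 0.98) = 2.01*w^6 + 1.21*w^5 - 1.05*w^4 - 1.47*w^3 + 2.76*w^2 - 3.91*w - 0.38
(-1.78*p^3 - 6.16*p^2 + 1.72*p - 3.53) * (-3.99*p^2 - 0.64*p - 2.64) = 7.1022*p^5 + 25.7176*p^4 + 1.7788*p^3 + 29.2463*p^2 - 2.2816*p + 9.3192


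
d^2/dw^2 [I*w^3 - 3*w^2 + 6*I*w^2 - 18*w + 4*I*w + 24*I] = 6*I*w - 6 + 12*I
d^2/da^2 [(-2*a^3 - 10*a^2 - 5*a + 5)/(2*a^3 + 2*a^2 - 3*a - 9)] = 8*(-8*a^6 - 24*a^5 - 84*a^4 - 316*a^3 - 318*a^2 - 144*a - 135)/(8*a^9 + 24*a^8 - 12*a^7 - 172*a^6 - 198*a^5 + 270*a^4 + 783*a^3 + 243*a^2 - 729*a - 729)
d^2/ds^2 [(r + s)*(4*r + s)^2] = 18*r + 6*s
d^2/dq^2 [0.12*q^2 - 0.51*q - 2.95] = 0.240000000000000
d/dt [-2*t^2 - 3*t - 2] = -4*t - 3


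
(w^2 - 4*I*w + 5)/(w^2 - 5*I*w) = (w + I)/w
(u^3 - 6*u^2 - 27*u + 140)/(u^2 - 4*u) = u - 2 - 35/u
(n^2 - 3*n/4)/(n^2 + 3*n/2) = (4*n - 3)/(2*(2*n + 3))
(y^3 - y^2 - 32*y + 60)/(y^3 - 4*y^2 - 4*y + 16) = (y^2 + y - 30)/(y^2 - 2*y - 8)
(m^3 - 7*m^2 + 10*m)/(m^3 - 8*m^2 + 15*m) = (m - 2)/(m - 3)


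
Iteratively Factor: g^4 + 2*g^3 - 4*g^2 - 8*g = (g + 2)*(g^3 - 4*g) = (g + 2)^2*(g^2 - 2*g) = (g - 2)*(g + 2)^2*(g)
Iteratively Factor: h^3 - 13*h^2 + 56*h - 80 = (h - 5)*(h^2 - 8*h + 16) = (h - 5)*(h - 4)*(h - 4)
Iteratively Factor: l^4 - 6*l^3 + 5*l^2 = (l - 5)*(l^3 - l^2) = l*(l - 5)*(l^2 - l) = l*(l - 5)*(l - 1)*(l)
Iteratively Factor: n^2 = (n)*(n)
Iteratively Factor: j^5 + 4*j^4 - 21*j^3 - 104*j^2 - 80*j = (j + 4)*(j^4 - 21*j^2 - 20*j) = (j + 4)^2*(j^3 - 4*j^2 - 5*j) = (j - 5)*(j + 4)^2*(j^2 + j) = (j - 5)*(j + 1)*(j + 4)^2*(j)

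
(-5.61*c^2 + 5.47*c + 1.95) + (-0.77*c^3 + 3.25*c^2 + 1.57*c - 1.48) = -0.77*c^3 - 2.36*c^2 + 7.04*c + 0.47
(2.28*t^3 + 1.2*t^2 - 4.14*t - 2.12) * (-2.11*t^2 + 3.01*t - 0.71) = -4.8108*t^5 + 4.3308*t^4 + 10.7286*t^3 - 8.8402*t^2 - 3.4418*t + 1.5052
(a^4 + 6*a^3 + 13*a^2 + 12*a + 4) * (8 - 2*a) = -2*a^5 - 4*a^4 + 22*a^3 + 80*a^2 + 88*a + 32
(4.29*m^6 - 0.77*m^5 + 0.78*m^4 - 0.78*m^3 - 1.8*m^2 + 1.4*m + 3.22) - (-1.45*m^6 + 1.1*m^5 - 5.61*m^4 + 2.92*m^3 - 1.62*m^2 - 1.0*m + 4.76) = 5.74*m^6 - 1.87*m^5 + 6.39*m^4 - 3.7*m^3 - 0.18*m^2 + 2.4*m - 1.54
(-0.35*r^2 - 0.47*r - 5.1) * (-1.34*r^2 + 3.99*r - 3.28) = 0.469*r^4 - 0.7667*r^3 + 6.1067*r^2 - 18.8074*r + 16.728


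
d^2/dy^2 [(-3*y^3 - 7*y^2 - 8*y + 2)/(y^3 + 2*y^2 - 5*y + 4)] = 2*(-y^6 - 69*y^5 - 69*y^4 + 35*y^3 + 534*y^2 - 36*y - 238)/(y^9 + 6*y^8 - 3*y^7 - 40*y^6 + 63*y^5 + 78*y^4 - 317*y^3 + 396*y^2 - 240*y + 64)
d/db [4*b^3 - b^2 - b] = 12*b^2 - 2*b - 1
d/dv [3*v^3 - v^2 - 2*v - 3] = 9*v^2 - 2*v - 2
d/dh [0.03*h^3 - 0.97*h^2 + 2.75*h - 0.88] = 0.09*h^2 - 1.94*h + 2.75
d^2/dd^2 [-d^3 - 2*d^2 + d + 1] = -6*d - 4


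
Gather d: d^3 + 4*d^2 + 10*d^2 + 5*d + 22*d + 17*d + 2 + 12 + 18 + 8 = d^3 + 14*d^2 + 44*d + 40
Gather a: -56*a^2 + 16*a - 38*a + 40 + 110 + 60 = -56*a^2 - 22*a + 210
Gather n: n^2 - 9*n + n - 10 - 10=n^2 - 8*n - 20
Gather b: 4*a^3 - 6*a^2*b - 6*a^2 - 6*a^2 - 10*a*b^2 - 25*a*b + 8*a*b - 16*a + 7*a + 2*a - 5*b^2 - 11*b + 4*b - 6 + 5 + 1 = 4*a^3 - 12*a^2 - 7*a + b^2*(-10*a - 5) + b*(-6*a^2 - 17*a - 7)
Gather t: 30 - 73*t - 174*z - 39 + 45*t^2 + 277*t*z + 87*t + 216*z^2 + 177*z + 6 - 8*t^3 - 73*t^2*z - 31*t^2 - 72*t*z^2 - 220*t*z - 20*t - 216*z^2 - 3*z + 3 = -8*t^3 + t^2*(14 - 73*z) + t*(-72*z^2 + 57*z - 6)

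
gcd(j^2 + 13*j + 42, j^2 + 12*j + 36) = j + 6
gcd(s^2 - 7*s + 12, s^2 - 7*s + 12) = s^2 - 7*s + 12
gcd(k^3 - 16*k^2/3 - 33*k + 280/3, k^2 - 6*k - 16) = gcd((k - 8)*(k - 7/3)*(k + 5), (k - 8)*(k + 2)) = k - 8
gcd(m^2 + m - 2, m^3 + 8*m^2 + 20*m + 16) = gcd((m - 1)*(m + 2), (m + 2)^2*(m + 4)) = m + 2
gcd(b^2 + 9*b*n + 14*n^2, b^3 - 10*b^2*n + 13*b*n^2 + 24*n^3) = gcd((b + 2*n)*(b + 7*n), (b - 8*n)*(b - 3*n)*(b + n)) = 1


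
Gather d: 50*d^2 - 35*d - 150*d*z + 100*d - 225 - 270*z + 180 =50*d^2 + d*(65 - 150*z) - 270*z - 45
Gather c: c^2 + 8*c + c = c^2 + 9*c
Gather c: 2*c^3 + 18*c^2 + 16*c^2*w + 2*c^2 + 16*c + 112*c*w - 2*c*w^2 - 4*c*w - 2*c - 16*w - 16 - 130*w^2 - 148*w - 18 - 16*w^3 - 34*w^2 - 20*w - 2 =2*c^3 + c^2*(16*w + 20) + c*(-2*w^2 + 108*w + 14) - 16*w^3 - 164*w^2 - 184*w - 36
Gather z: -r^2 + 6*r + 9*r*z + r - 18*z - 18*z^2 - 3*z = -r^2 + 7*r - 18*z^2 + z*(9*r - 21)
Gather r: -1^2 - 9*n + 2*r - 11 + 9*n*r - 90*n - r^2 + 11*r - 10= -99*n - r^2 + r*(9*n + 13) - 22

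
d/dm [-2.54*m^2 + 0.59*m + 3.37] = 0.59 - 5.08*m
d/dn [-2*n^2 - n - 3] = -4*n - 1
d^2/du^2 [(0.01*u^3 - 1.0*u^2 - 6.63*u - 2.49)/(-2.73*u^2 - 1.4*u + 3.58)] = (1.11022302462516e-16*u^5 - 2.8421709430404e-14*u^4 + 90.946786*u^3 + 170.287446*u^2 + 445.117548*u + 150.524252)/(20.346417*u^6 + 31.30218*u^5 - 63.991746*u^4 - 79.35256*u^3 + 83.915916*u^2 + 53.82888*u - 45.882712)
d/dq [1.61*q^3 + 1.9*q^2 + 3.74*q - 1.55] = 4.83*q^2 + 3.8*q + 3.74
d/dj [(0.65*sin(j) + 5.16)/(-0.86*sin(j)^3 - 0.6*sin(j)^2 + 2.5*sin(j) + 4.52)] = (1.118*sin(j)^3 + 13.7028*sin(j)^2 + 6.192*sin(j) - 9.962)*cos(j)/(0.7396*sin(j)^6 + 1.032*sin(j)^5 - 3.94*sin(j)^4 - 10.7744*sin(j)^3 + 0.826000000000001*sin(j)^2 + 22.6*sin(j) + 20.4304)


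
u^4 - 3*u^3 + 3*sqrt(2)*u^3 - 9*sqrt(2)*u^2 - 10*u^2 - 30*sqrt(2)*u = u*(u - 5)*(u + 2)*(u + 3*sqrt(2))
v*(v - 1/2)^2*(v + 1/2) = v^4 - v^3/2 - v^2/4 + v/8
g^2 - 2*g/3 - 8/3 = (g - 2)*(g + 4/3)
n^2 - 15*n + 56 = (n - 8)*(n - 7)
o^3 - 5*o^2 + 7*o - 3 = (o - 3)*(o - 1)^2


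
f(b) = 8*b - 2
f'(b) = 8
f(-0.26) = -4.08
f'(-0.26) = 8.00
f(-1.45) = -13.60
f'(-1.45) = 8.00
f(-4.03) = -34.24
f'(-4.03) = 8.00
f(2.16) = 15.28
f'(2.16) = 8.00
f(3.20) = 23.60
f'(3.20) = 8.00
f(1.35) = 8.80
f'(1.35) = 8.00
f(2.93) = 21.44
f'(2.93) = 8.00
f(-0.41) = -5.28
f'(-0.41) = 8.00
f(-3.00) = -26.00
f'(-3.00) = 8.00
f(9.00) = 70.00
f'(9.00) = 8.00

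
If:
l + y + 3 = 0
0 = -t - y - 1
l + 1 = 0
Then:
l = -1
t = 1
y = -2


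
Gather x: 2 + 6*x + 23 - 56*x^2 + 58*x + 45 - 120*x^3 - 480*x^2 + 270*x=-120*x^3 - 536*x^2 + 334*x + 70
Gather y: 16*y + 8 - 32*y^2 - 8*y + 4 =-32*y^2 + 8*y + 12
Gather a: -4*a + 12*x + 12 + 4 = -4*a + 12*x + 16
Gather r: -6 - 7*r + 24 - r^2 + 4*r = -r^2 - 3*r + 18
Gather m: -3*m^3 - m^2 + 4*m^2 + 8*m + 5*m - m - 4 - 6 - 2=-3*m^3 + 3*m^2 + 12*m - 12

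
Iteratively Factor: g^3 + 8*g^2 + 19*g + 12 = (g + 1)*(g^2 + 7*g + 12) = (g + 1)*(g + 3)*(g + 4)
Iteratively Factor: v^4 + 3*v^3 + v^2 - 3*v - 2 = (v - 1)*(v^3 + 4*v^2 + 5*v + 2) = (v - 1)*(v + 1)*(v^2 + 3*v + 2) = (v - 1)*(v + 1)*(v + 2)*(v + 1)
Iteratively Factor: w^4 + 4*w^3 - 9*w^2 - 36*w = (w - 3)*(w^3 + 7*w^2 + 12*w) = (w - 3)*(w + 3)*(w^2 + 4*w) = (w - 3)*(w + 3)*(w + 4)*(w)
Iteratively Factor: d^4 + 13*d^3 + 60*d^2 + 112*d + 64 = (d + 4)*(d^3 + 9*d^2 + 24*d + 16) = (d + 4)^2*(d^2 + 5*d + 4) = (d + 4)^3*(d + 1)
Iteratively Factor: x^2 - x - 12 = (x - 4)*(x + 3)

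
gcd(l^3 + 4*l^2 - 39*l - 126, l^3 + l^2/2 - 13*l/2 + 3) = l + 3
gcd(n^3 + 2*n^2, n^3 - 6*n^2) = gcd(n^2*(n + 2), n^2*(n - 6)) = n^2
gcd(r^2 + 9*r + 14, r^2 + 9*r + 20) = 1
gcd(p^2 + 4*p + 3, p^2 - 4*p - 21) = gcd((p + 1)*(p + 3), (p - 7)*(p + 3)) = p + 3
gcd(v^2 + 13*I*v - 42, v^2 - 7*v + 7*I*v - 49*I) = v + 7*I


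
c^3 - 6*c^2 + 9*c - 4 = (c - 4)*(c - 1)^2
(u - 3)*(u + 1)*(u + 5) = u^3 + 3*u^2 - 13*u - 15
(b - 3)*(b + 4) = b^2 + b - 12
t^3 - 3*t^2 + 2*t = t*(t - 2)*(t - 1)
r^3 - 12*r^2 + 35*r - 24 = (r - 8)*(r - 3)*(r - 1)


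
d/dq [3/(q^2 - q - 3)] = 3*(1 - 2*q)/(-q^2 + q + 3)^2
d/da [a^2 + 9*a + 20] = 2*a + 9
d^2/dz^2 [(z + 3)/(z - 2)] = 10/(z - 2)^3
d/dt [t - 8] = 1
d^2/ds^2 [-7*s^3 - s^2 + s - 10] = -42*s - 2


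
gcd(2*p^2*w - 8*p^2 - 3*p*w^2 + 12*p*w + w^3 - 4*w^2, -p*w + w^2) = p - w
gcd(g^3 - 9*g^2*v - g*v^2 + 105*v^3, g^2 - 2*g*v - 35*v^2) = -g + 7*v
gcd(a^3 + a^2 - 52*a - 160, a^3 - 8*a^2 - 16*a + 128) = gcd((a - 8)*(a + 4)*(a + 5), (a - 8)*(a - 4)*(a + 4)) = a^2 - 4*a - 32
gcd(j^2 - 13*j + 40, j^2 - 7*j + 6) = 1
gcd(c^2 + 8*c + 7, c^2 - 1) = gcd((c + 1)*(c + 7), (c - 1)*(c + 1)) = c + 1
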